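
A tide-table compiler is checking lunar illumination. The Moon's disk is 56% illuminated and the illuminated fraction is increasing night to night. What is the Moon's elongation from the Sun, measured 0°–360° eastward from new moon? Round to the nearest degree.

cos θ = 1 − 2f = -0.120, giving a principal value of 96.9°.
Before full moon the principal value applies: θ = 96.9°.

97°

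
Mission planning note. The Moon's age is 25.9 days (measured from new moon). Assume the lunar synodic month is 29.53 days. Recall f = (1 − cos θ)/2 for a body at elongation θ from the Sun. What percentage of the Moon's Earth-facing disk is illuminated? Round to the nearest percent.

14%

Phase angle: θ = 360°·(25.9 d)/(29.53 d) = 315.7°.
cos 315.7° = 0.716, so f = (1 − 0.716)/2 = 0.142, so 14%.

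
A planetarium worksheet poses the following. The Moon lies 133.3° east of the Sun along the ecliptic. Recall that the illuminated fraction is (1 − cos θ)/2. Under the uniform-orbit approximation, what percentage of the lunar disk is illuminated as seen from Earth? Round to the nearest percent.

84%

cos 133.3° = (-0.686), so f = (1 − (-0.686))/2 = 0.843, i.e. 84%.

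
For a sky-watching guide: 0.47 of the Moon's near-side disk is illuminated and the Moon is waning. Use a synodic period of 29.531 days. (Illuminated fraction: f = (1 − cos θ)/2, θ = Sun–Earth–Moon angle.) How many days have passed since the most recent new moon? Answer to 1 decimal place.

cos θ = 1 − 2f = 0.060, giving a principal value of 86.6°.
Waning ⇒ past full, so θ = 360° − 86.6° = 273.4°.
At 360°/29.531 d per day, 273.4° corresponds to 22.43 days.

22.4 days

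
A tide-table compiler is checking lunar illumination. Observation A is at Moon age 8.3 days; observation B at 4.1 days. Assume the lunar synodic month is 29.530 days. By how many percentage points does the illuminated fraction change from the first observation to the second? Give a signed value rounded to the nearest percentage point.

-42 percentage points

θ₁ = 360° × 8.3/29.530 = 101.2°, f₁ = (1 − cos θ₁)/2 = 0.597.
θ₂ = 360° × 4.1/29.530 = 50.0°, f₂ = (1 − cos θ₂)/2 = 0.178.
Change = f₂ − f₁ = -0.418 → -42 percentage points.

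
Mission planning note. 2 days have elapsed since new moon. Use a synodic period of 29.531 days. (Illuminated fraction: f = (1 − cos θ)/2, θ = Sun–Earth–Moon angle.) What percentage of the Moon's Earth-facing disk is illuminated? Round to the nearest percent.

The Moon has covered 2/29.531 of its cycle, so θ ≈ 360° × 2/29.531 = 24.4°.
With cos θ = 0.911, the lit fraction is (1 − 0.911)/2 ≈ 0.045, so 4%.

4%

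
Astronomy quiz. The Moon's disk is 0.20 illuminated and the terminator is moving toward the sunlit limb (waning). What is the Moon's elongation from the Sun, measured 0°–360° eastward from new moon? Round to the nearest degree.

307°

Invert f = (1 − cos θ)/2 to get cos θ = 1 − 2(0.20) = 0.600, hence θ₀ = arccos 0.600 = 53.1°.
Since the Moon is past full (waning), take the reflex angle: θ = 360° − 53.1° = 306.9°.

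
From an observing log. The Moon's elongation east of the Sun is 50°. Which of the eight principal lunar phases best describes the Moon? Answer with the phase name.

50° lies in the waxing crescent sector of the 8-phase cycle.

waxing crescent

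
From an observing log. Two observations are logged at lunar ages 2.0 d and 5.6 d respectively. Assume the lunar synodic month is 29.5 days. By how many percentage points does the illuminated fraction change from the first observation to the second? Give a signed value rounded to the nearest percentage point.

θ₁ = 360° × 2.0/29.5 = 24.4°, f₁ = (1 − cos θ₁)/2 = 0.045.
θ₂ = 360° × 5.6/29.5 = 68.3°, f₂ = (1 − cos θ₂)/2 = 0.315.
Change = f₂ − f₁ = +0.271 → +27 percentage points.

+27 pp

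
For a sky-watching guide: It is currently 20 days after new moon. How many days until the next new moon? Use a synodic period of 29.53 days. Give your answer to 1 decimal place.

One full lunation from the last new moon is 29.53 d; remaining = 29.53 − 20 = 9.530 d.

9.5 days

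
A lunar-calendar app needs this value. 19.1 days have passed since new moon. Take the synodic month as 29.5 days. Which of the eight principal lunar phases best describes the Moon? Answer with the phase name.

waning gibbous

At 19.1/29.5 of the cycle, θ ≈ 233° — the waning gibbous range.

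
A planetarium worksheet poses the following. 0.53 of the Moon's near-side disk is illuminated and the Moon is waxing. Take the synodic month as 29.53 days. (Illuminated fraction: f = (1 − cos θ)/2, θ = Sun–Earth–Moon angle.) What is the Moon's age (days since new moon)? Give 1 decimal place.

Invert f = (1 − cos θ)/2 to get cos θ = 1 − 2(0.53) = -0.060, hence θ₀ = arccos -0.060 = 93.4°.
The Moon is waxing (0°–180°), so θ = 93.4° directly.
At 360°/29.53 d per day, 93.4° corresponds to 7.66 days.

7.7 days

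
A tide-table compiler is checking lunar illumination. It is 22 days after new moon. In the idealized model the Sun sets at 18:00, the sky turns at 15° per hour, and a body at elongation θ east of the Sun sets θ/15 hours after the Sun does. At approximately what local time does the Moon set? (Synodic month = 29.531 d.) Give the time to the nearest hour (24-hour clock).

The Moon has covered 22/29.531 of its cycle, so θ ≈ 360° × 22/29.531 = 268.2°.
The Moon trails the Sun by θ/15 = 268.2/15 ≈ 17.88 hours.
18:00 + 17.88 h ≈ 11:53 → 12:00 to the nearest hour.

12:00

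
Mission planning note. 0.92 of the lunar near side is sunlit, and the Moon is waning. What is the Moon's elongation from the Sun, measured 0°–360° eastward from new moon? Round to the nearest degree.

cos θ = 1 − 2f = -0.840, giving a principal value of 147.1°.
Since the Moon is past full (waning), take the reflex angle: θ = 360° − 147.1° = 212.9°.

213°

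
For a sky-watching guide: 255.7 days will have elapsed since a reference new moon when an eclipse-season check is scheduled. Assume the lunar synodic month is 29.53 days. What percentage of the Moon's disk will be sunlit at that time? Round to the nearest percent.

77%

255.7/29.53 = 8.659 lunations, so 8 complete cycles and 19.46 d into the next.
Elongation θ = 360° × 19.46/29.53 ≈ 237.2°.
Illuminated fraction = (1 − cos 237.2°)/2 = (1 − (-0.541))/2 ≈ 0.771, so 77%.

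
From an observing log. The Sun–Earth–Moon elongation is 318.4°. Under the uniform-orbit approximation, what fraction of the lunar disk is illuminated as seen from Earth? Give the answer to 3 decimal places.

cos 318.4° = 0.748, so f = (1 − 0.748)/2 = 0.126.

0.126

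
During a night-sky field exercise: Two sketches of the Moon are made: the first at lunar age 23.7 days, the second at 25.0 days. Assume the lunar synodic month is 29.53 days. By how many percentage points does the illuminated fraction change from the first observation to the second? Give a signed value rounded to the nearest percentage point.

θ₁ = 360° × 23.7/29.53 = 288.9°, f₁ = (1 − cos θ₁)/2 = 0.338.
θ₂ = 360° × 25.0/29.53 = 304.8°, f₂ = (1 − cos θ₂)/2 = 0.215.
Change = f₂ − f₁ = -0.123 → -12 percentage points.

-12 percentage points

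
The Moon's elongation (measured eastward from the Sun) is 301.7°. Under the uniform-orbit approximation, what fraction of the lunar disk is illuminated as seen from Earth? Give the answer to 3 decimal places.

0.237

cos 301.7° = 0.525, so f = (1 − 0.525)/2 = 0.237.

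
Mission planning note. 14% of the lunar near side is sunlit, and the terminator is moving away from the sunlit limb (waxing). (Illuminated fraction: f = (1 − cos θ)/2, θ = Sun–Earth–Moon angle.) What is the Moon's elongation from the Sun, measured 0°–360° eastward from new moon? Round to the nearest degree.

cos θ = 1 − 2f = 0.720, giving a principal value of 43.9°.
Before full moon the principal value applies: θ = 43.9°.

44°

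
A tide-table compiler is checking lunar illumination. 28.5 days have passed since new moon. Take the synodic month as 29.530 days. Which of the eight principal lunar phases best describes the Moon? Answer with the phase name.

new moon

At 28.5/29.530 of the cycle, θ ≈ 347° — the new moon range.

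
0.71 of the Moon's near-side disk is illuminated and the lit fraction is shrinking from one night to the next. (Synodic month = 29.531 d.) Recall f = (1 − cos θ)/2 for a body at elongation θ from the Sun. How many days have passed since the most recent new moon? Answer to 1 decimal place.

Invert f = (1 − cos θ)/2 to get cos θ = 1 − 2(0.71) = -0.420, hence θ₀ = arccos -0.420 = 114.8°.
A waning Moon lies in 180°–360°, so θ = 360° − 114.8° = 245.2°.
Age = 29.531 × 245.2°/360° ≈ 20.11 days.

20.1 days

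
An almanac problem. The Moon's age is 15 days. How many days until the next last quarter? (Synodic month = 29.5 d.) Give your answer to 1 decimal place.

7.1 days

Last quarter is 0.75 of the way through the cycle: age 0.75 × 29.5 = 22.125 d.
That is 22.125 − 15 = 7.125 days ahead.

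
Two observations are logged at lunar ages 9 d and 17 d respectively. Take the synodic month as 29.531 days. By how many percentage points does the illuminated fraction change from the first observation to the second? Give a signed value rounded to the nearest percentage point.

+28 pp

First observation: θ = 360°·9/29.531 = 109.7°, so f = 0.669.
Second observation: θ = 207.2°, f = 0.945.
Δf = 0.945 − 0.669 = +0.276, i.e. +28 pp.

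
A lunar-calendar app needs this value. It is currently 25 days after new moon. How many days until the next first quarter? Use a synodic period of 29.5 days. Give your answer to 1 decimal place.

11.9 days

First quarter is 0.25 of the way through the cycle: age 0.25 × 29.5 = 7.375 d.
Already past this cycle's first quarter; the next is at 7.375 + 29.5 = 36.875 d, so 36.875 − 25 = 11.875 days.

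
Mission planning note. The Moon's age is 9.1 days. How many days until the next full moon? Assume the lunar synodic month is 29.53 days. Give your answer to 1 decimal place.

Full moon is 0.5 of the way through the cycle: age 0.5 × 29.53 = 14.765 d.
That is 14.765 − 9.1 = 5.665 days ahead.

5.7 days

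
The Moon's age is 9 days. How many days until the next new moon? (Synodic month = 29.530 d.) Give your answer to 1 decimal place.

20.5 days

The next new moon completes the synodic month: 29.530 − 9 = 20.530 days.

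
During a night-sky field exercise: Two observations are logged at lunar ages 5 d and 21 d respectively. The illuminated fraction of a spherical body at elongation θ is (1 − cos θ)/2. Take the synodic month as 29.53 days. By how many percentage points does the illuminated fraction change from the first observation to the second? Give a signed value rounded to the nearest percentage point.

+36 percentage points

θ₁ = 360° × 5/29.53 = 61.0°, f₁ = (1 − cos θ₁)/2 = 0.257.
θ₂ = 360° × 21/29.53 = 256.0°, f₂ = (1 − cos θ₂)/2 = 0.621.
Change = f₂ − f₁ = +0.364 → +36 percentage points.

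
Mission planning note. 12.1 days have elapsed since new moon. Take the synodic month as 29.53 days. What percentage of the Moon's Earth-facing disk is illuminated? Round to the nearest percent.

The Moon has covered 12.1/29.53 of its cycle, so θ ≈ 360° × 12.1/29.53 = 147.5°.
cos 147.5° = (-0.843), so f = (1 − (-0.843))/2 = 0.922, so 92%.

92%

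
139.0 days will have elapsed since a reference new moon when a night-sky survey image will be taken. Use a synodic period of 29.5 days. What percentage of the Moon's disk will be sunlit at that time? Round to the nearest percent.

62%

139.0/29.5 = 4.712 lunations, so 4 complete cycles and 21.00 d into the next.
The Moon has covered 21.00/29.5 of its cycle, so θ ≈ 360° × 21.00/29.5 = 256.3°.
cos 256.3° = (-0.237), so f = (1 − (-0.237))/2 = 0.619, so 62%.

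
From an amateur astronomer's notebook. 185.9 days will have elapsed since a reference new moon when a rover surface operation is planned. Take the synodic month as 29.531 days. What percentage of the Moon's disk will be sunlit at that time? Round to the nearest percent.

64%

185.9/29.531 = 6.295 lunations, so 6 complete cycles and 8.71 d into the next.
Phase angle: θ = 360°·(8.71 d)/(29.531 d) = 106.2°.
Illuminated fraction = (1 − cos 106.2°)/2 = (1 − (-0.279))/2 ≈ 0.640, so 64%.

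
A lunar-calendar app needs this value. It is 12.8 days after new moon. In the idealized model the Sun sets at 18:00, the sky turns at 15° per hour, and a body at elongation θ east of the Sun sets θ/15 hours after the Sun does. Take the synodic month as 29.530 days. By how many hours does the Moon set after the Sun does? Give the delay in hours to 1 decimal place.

The Moon has covered 12.8/29.530 of its cycle, so θ ≈ 360° × 12.8/29.530 = 156.0°.
Delay after the Sun = 156.0° / (15°/h) ≈ 10.40 h.
So the Moon sets 10.40 h after the Sun.

10.4 h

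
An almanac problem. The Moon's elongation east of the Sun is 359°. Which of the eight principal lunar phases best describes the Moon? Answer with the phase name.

new moon

The new moon sector spans roughly -22°–22°; 359° falls inside it.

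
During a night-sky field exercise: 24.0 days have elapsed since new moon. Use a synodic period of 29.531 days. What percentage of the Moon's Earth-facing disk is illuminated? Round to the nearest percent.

31%

Phase angle: θ = 360°·(24.0 d)/(29.531 d) = 292.6°.
Illuminated fraction = (1 − cos 292.6°)/2 = (1 − 0.384)/2 ≈ 0.308, so 31%.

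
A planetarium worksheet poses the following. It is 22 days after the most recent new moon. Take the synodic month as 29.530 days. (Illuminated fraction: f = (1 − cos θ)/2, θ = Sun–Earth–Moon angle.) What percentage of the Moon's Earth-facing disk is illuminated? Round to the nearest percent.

52%

Elongation θ = 360° × 22/29.530 ≈ 268.2°.
Illuminated fraction = (1 − cos 268.2°)/2 = (1 − (-0.031))/2 ≈ 0.516, so 52%.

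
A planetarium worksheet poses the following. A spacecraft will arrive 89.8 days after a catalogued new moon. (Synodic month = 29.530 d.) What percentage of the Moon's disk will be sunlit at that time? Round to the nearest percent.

2%

Reduce mod P: 89.8 − 3×29.530 = 1.21 d into the current lunation.
Phase angle: θ = 360°·(1.21 d)/(29.530 d) = 14.8°.
Illuminated fraction = (1 − cos 14.8°)/2 = (1 − 0.967)/2 ≈ 0.016, so 2%.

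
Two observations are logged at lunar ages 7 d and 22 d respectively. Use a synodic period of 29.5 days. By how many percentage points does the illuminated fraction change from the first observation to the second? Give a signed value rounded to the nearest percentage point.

+5 percentage points

First observation: θ = 360°·7/29.5 = 85.4°, so f = 0.460.
Second observation: θ = 268.5°, f = 0.513.
Δf = 0.513 − 0.460 = +0.053, i.e. +5 pp.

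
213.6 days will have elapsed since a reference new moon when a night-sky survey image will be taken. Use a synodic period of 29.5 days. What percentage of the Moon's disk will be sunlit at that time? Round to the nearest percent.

213.6 d spans 7 complete synodic months (7 × 29.5 = 206.50 d) plus 7.10 d.
Phase angle: θ = 360°·(7.10 d)/(29.5 d) = 86.6°.
Illuminated fraction = (1 − cos 86.6°)/2 = (1 − 0.059)/2 ≈ 0.471, so 47%.

47%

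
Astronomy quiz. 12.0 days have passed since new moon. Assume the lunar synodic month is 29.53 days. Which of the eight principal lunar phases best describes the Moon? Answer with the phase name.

At 12.0/29.53 of the cycle, θ ≈ 146° — the waxing gibbous range.

waxing gibbous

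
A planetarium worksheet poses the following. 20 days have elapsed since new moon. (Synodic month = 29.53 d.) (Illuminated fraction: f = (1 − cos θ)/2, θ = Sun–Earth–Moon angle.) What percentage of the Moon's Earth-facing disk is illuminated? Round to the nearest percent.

72%

Phase angle: θ = 360°·(20 d)/(29.53 d) = 243.8°.
With cos θ = (-0.441), the lit fraction is (1 − (-0.441))/2 ≈ 0.721, so 72%.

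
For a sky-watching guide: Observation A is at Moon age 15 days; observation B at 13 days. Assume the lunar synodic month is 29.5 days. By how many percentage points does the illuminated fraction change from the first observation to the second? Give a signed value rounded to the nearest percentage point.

First observation: θ = 360°·15/29.5 = 183.1°, so f = 0.999.
Second observation: θ = 158.6°, f = 0.966.
Δf = 0.966 − 0.999 = -0.034, i.e. -3 pp.

-3 pp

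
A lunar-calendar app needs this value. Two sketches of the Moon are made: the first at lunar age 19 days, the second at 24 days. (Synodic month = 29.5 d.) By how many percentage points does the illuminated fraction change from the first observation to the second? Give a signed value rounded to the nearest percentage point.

-50 percentage points

θ₁ = 360° × 19/29.5 = 231.9°, f₁ = (1 − cos θ₁)/2 = 0.809.
θ₂ = 360° × 24/29.5 = 292.9°, f₂ = (1 − cos θ₂)/2 = 0.306.
Change = f₂ − f₁ = -0.503 → -50 percentage points.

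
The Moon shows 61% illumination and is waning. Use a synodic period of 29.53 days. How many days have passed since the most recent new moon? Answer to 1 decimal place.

21.1 days

Invert f = (1 − cos θ)/2 to get cos θ = 1 − 2(0.61) = -0.220, hence θ₀ = arccos -0.220 = 102.7°.
Waning ⇒ past full, so θ = 360° − 102.7° = 257.3°.
At 360°/29.53 d per day, 257.3° corresponds to 21.11 days.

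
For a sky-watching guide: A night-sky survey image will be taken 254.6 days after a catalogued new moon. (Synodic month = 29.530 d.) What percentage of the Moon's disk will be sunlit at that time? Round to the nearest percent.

254.6/29.530 = 8.622 lunations, so 8 complete cycles and 18.36 d into the next.
The Moon has covered 18.36/29.530 of its cycle, so θ ≈ 360° × 18.36/29.530 = 223.8°.
Illuminated fraction = (1 − cos 223.8°)/2 = (1 − (-0.721))/2 ≈ 0.861, so 86%.

86%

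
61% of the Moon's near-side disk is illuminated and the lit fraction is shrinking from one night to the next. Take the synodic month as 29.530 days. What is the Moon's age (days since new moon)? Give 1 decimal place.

21.1 days

cos θ = 1 − 2f = -0.220, giving a principal value of 102.7°.
Waning ⇒ past full, so θ = 360° − 102.7° = 257.3°.
That fraction of the synodic month is 257.3/360 × 29.530 d ≈ 21.11 d.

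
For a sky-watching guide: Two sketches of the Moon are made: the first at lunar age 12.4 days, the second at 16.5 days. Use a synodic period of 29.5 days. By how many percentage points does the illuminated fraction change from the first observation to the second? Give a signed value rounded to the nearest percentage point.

+3 pp

First observation: θ = 360°·12.4/29.5 = 151.3°, so f = 0.939.
Second observation: θ = 201.4°, f = 0.966.
Δf = 0.966 − 0.939 = +0.027, i.e. +3 pp.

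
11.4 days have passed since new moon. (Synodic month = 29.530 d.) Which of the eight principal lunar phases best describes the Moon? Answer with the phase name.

waxing gibbous

At 11.4/29.530 of the cycle, θ ≈ 139° — the waxing gibbous range.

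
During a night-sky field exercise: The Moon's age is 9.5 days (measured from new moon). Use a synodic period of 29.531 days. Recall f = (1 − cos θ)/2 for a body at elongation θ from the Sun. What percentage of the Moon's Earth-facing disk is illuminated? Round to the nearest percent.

72%

Phase angle: θ = 360°·(9.5 d)/(29.531 d) = 115.8°.
Illuminated fraction = (1 − cos 115.8°)/2 = (1 − (-0.435))/2 ≈ 0.718, so 72%.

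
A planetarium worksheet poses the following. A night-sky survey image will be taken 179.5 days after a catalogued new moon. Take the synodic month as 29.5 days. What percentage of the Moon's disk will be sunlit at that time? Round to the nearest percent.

7%

179.5/29.5 = 6.085 lunations, so 6 complete cycles and 2.50 d into the next.
Elongation θ = 360° × 2.50/29.5 ≈ 30.5°.
Illuminated fraction = (1 − cos 30.5°)/2 = (1 − 0.862)/2 ≈ 0.069, so 7%.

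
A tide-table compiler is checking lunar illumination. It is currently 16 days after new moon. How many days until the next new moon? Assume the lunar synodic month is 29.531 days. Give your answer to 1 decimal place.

13.5 days

The next new moon completes the synodic month: 29.531 − 16 = 13.531 days.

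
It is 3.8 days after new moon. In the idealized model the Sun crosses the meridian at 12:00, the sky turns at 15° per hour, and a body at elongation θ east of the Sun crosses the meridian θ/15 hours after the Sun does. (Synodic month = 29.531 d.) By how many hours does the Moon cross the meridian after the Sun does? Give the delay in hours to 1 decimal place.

3.1 h

Phase angle: θ = 360°·(3.8 d)/(29.531 d) = 46.3°.
At 15° of sky rotation per hour, 46.3° corresponds to a 3.09 h lag.
So the Moon crosses the meridian 3.09 h after the Sun.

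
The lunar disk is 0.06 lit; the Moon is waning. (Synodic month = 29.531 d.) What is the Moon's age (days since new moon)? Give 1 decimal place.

27.2 days

cos θ = 1 − 2f = 0.880, giving a principal value of 28.4°.
Since the Moon is past full (waning), take the reflex angle: θ = 360° − 28.4° = 331.6°.
Age = 29.531 × 331.6°/360° ≈ 27.20 days.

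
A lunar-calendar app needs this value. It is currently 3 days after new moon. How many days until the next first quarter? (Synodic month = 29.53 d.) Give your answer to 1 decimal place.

First quarter is 0.25 of the way through the cycle: age 0.25 × 29.53 = 7.383 d.
That is 7.383 − 3 = 4.383 days ahead.

4.4 days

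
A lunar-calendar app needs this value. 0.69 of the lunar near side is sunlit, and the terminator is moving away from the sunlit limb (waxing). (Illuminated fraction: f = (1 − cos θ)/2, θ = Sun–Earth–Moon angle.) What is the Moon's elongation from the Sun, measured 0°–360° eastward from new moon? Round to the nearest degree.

Invert f = (1 − cos θ)/2 to get cos θ = 1 − 2(0.69) = -0.380, hence θ₀ = arccos -0.380 = 112.3°.
The Moon is waxing (0°–180°), so θ = 112.3° directly.

112°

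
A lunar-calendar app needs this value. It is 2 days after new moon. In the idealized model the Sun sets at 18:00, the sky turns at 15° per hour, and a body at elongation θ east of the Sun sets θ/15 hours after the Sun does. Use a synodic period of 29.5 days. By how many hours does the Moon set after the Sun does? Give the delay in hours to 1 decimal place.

Elongation θ = 360° × 2/29.5 ≈ 24.4°.
The Moon trails the Sun by θ/15 = 24.4/15 ≈ 1.63 hours.
So the Moon sets 1.63 h after the Sun.

1.6 h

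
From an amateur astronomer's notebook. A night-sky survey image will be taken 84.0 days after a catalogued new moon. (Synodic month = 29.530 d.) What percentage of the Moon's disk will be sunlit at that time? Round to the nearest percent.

84.0/29.530 = 2.845 lunations, so 2 complete cycles and 24.94 d into the next.
Phase angle: θ = 360°·(24.94 d)/(29.530 d) = 304.0°.
Illuminated fraction = (1 − cos 304.0°)/2 = (1 − 0.560)/2 ≈ 0.220, so 22%.

22%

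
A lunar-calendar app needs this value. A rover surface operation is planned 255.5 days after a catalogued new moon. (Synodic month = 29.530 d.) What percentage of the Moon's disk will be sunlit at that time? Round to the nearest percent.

255.5 d spans 8 complete synodic months (8 × 29.530 = 236.24 d) plus 19.26 d.
Phase angle: θ = 360°·(19.26 d)/(29.530 d) = 234.8°.
With cos θ = (-0.576), the lit fraction is (1 − (-0.576))/2 ≈ 0.788, so 79%.

79%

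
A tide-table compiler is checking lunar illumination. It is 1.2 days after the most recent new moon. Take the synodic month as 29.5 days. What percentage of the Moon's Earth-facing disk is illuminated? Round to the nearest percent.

The Moon has covered 1.2/29.5 of its cycle, so θ ≈ 360° × 1.2/29.5 = 14.6°.
Illuminated fraction = (1 − cos 14.6°)/2 = (1 − 0.968)/2 ≈ 0.016, so 2%.

2%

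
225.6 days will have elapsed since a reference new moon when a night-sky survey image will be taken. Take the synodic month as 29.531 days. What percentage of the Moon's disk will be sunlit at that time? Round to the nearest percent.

225.6/29.531 = 7.639 lunations, so 7 complete cycles and 18.88 d into the next.
Elongation θ = 360° × 18.88/29.531 ≈ 230.2°.
cos 230.2° = (-0.640), so f = (1 − (-0.640))/2 = 0.820, so 82%.

82%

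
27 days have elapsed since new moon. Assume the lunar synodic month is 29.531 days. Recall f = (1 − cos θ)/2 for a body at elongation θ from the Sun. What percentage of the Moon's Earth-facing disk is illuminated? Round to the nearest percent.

7%

The Moon has covered 27/29.531 of its cycle, so θ ≈ 360° × 27/29.531 = 329.1°.
cos 329.1° = 0.858, so f = (1 − 0.858)/2 = 0.071, so 7%.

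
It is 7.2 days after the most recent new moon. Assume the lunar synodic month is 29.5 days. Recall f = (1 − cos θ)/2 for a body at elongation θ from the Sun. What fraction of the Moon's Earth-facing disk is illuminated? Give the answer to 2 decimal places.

Phase angle: θ = 360°·(7.2 d)/(29.5 d) = 87.9°.
cos 87.9° = 0.037, so f = (1 − 0.037)/2 = 0.481.

0.48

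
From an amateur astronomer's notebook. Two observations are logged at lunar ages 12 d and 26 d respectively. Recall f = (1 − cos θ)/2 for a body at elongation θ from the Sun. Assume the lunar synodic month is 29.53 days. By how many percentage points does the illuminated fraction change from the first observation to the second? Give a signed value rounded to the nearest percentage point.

θ₁ = 360° × 12/29.53 = 146.3°, f₁ = (1 − cos θ₁)/2 = 0.916.
θ₂ = 360° × 26/29.53 = 317.0°, f₂ = (1 − cos θ₂)/2 = 0.135.
Change = f₂ − f₁ = -0.781 → -78 percentage points.

-78 pp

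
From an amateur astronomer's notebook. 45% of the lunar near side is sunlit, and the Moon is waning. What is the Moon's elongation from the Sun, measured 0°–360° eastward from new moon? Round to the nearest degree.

276°

cos θ = 1 − 2f = 0.100, giving a principal value of 84.3°.
Since the Moon is past full (waning), take the reflex angle: θ = 360° − 84.3° = 275.7°.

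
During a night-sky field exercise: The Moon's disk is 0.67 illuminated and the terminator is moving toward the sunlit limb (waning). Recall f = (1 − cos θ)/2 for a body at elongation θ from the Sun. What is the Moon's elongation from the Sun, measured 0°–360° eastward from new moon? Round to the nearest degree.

250°

cos θ = 1 − 2f = -0.340, giving a principal value of 109.9°.
Since the Moon is past full (waning), take the reflex angle: θ = 360° − 109.9° = 250.1°.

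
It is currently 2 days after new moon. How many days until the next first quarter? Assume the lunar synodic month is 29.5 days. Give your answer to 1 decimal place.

First quarter occurs at elongation 90°, i.e. at age 29.5 × 90/360 = 7.375 d.
That is 7.375 − 2 = 5.375 days ahead.

5.4 days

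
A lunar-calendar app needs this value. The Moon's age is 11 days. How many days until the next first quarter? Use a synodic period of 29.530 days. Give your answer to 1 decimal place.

First quarter occurs at elongation 90°, i.e. at age 29.530 × 90/360 = 7.383 d.
Already past this cycle's first quarter; the next is at 7.383 + 29.530 = 36.913 d, so 36.913 − 11 = 25.913 days.

25.9 days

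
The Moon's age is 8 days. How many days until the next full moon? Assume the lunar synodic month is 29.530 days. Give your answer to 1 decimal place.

6.8 days

Full moon occurs at elongation 180°, i.e. at age 29.530 × 180/360 = 14.765 d.
That is 14.765 − 8 = 6.765 days ahead.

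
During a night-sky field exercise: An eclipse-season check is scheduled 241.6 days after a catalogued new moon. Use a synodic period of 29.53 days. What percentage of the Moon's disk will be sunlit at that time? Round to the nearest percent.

29%

241.6/29.53 = 8.182 lunations, so 8 complete cycles and 5.36 d into the next.
Phase angle: θ = 360°·(5.36 d)/(29.53 d) = 65.3°.
With cos θ = 0.417, the lit fraction is (1 − 0.417)/2 ≈ 0.291, so 29%.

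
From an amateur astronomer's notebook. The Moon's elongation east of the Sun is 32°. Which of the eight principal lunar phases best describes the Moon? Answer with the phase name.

waxing crescent

The waxing crescent sector spans roughly 22°–68°; 32° falls inside it.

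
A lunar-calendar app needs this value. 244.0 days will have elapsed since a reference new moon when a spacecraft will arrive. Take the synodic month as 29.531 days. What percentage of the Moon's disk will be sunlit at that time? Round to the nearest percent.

54%

244.0 d spans 8 complete synodic months (8 × 29.531 = 236.25 d) plus 7.75 d.
Elongation θ = 360° × 7.75/29.531 ≈ 94.5°.
cos 94.5° = (-0.078), so f = (1 − (-0.078))/2 = 0.539, so 54%.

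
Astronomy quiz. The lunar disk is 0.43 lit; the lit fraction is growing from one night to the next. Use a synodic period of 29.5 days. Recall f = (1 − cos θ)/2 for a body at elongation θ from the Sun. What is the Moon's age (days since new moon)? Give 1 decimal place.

cos θ = 1 − 2f = 0.140, giving a principal value of 82.0°.
Waxing ⇒ before full, so θ = 82.0°.
Age = 29.5 × 82.0°/360° ≈ 6.72 days.

6.7 days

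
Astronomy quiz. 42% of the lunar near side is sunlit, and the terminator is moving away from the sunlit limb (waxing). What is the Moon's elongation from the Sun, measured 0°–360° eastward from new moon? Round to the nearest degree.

From f = (1 − cos θ)/2: cos θ = 1 − 2×0.42 = 0.160; arccos → 80.8°.
Waxing ⇒ before full, so θ = 80.8°.

81°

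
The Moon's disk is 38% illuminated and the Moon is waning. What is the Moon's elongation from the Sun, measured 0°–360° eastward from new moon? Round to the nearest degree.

Invert f = (1 − cos θ)/2 to get cos θ = 1 − 2(0.38) = 0.240, hence θ₀ = arccos 0.240 = 76.1°.
Waning ⇒ past full, so θ = 360° − 76.1° = 283.9°.

284°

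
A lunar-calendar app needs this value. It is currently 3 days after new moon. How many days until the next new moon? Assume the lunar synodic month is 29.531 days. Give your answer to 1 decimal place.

26.5 days

The next new moon completes the synodic month: 29.531 − 3 = 26.531 days.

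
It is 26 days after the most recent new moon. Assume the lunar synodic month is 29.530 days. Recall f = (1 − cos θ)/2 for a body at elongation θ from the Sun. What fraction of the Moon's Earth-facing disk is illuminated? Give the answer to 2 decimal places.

The Moon has covered 26/29.530 of its cycle, so θ ≈ 360° × 26/29.530 = 317.0°.
Illuminated fraction = (1 − cos 317.0°)/2 = (1 − 0.731)/2 ≈ 0.135.

0.13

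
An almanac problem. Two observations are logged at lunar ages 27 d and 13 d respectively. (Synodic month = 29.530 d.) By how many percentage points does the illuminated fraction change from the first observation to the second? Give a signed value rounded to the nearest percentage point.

+89 percentage points

θ₁ = 360° × 27/29.530 = 329.2°, f₁ = (1 − cos θ₁)/2 = 0.071.
θ₂ = 360° × 13/29.530 = 158.5°, f₂ = (1 − cos θ₂)/2 = 0.965.
Change = f₂ − f₁ = +0.894 → +89 percentage points.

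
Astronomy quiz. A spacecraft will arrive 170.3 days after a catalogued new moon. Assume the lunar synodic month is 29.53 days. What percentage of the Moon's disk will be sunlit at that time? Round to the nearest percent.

170.3 d spans 5 complete synodic months (5 × 29.53 = 147.65 d) plus 22.65 d.
The Moon has covered 22.65/29.53 of its cycle, so θ ≈ 360° × 22.65/29.53 = 276.1°.
Illuminated fraction = (1 − cos 276.1°)/2 = (1 − 0.107)/2 ≈ 0.447, so 45%.

45%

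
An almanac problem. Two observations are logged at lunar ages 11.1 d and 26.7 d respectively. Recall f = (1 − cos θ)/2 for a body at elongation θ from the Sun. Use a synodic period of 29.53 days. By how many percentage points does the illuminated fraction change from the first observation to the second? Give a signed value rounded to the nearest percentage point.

First observation: θ = 360°·11.1/29.53 = 135.3°, so f = 0.856.
Second observation: θ = 325.5°, f = 0.088.
Δf = 0.088 − 0.856 = -0.768, i.e. -77 pp.

-77 pp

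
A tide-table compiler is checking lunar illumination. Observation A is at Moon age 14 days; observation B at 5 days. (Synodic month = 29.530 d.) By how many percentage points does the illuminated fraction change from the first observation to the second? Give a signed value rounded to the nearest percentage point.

-74 percentage points

θ₁ = 360° × 14/29.530 = 170.7°, f₁ = (1 − cos θ₁)/2 = 0.993.
θ₂ = 360° × 5/29.530 = 61.0°, f₂ = (1 − cos θ₂)/2 = 0.257.
Change = f₂ − f₁ = -0.736 → -74 percentage points.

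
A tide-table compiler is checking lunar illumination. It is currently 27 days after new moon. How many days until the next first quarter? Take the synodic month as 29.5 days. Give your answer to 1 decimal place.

9.9 days

First quarter occurs at elongation 90°, i.e. at age 29.5 × 90/360 = 7.375 d.
This lunation's first quarter (7.375 d) has passed, so add one period: 36.875 − 27 = 9.875 days.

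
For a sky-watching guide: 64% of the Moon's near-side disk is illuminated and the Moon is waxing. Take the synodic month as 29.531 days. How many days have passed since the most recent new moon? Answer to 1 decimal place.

cos θ = 1 − 2f = -0.280, giving a principal value of 106.3°.
The Moon is waxing (0°–180°), so θ = 106.3° directly.
That fraction of the synodic month is 106.3/360 × 29.531 d ≈ 8.72 d.

8.7 days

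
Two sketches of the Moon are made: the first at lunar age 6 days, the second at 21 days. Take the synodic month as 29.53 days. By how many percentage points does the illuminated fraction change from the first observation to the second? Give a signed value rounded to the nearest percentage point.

θ₁ = 360° × 6/29.53 = 73.1°, f₁ = (1 − cos θ₁)/2 = 0.355.
θ₂ = 360° × 21/29.53 = 256.0°, f₂ = (1 − cos θ₂)/2 = 0.621.
Change = f₂ − f₁ = +0.266 → +27 percentage points.

+27 pp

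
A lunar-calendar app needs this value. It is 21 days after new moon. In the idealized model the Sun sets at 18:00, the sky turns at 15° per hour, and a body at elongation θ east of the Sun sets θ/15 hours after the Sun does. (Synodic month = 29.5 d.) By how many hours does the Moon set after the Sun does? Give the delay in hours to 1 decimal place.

The Moon has covered 21/29.5 of its cycle, so θ ≈ 360° × 21/29.5 = 256.3°.
The Moon trails the Sun by θ/15 = 256.3/15 ≈ 17.08 hours.
So the Moon sets 17.08 h after the Sun.

17.1 h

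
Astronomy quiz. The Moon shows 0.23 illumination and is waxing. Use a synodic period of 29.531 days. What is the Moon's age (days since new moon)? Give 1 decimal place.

4.7 days

cos θ = 1 − 2f = 0.540, giving a principal value of 57.3°.
Before full moon the principal value applies: θ = 57.3°.
That fraction of the synodic month is 57.3/360 × 29.531 d ≈ 4.70 d.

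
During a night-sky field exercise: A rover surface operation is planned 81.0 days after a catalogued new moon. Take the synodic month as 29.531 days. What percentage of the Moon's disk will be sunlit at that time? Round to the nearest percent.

52%

81.0/29.531 = 2.743 lunations, so 2 complete cycles and 21.94 d into the next.
Elongation θ = 360° × 21.94/29.531 ≈ 267.4°.
cos 267.4° = (-0.045), so f = (1 − (-0.045))/2 = 0.522, so 52%.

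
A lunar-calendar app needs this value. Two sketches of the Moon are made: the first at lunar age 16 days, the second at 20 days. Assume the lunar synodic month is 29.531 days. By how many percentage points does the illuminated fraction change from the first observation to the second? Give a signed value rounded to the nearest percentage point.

-26 percentage points

First observation: θ = 360°·16/29.531 = 195.0°, so f = 0.983.
Second observation: θ = 243.8°, f = 0.721.
Δf = 0.721 − 0.983 = -0.262, i.e. -26 pp.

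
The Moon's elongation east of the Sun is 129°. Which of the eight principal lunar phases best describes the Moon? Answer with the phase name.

129° lies in the waxing gibbous sector of the 8-phase cycle.

waxing gibbous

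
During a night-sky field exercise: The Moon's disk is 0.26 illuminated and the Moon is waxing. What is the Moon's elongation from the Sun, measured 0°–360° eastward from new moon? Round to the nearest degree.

61°

From f = (1 − cos θ)/2: cos θ = 1 − 2×0.26 = 0.480; arccos → 61.3°.
Waxing ⇒ before full, so θ = 61.3°.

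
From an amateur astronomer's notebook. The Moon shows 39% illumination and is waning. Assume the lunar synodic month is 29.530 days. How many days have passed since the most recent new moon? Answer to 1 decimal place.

23.2 days

cos θ = 1 − 2f = 0.220, giving a principal value of 77.3°.
Waning ⇒ past full, so θ = 360° − 77.3° = 282.7°.
That fraction of the synodic month is 282.7/360 × 29.530 d ≈ 23.19 d.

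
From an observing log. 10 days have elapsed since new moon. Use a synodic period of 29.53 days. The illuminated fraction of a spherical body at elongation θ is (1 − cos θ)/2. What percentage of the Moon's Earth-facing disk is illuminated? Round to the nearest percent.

76%

Phase angle: θ = 360°·(10 d)/(29.53 d) = 121.9°.
With cos θ = (-0.529), the lit fraction is (1 − (-0.529))/2 ≈ 0.764, so 76%.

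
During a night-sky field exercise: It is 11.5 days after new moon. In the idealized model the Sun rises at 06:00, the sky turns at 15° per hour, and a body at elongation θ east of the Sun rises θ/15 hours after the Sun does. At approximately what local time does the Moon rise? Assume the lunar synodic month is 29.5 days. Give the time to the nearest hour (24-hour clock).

Phase angle: θ = 360°·(11.5 d)/(29.5 d) = 140.3°.
Delay after the Sun = 140.3° / (15°/h) ≈ 9.36 h.
06:00 + 9.36 h ≈ 15:21 → 15:00 to the nearest hour.

15:00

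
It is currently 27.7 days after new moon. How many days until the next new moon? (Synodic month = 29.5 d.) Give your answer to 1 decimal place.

The next new moon completes the synodic month: 29.5 − 27.7 = 1.800 days.

1.8 days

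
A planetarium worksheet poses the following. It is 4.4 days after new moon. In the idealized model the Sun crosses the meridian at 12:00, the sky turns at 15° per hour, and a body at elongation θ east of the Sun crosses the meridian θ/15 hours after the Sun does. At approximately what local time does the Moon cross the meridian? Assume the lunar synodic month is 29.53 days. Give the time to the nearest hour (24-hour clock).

16:00

Phase angle: θ = 360°·(4.4 d)/(29.53 d) = 53.6°.
The Moon trails the Sun by θ/15 = 53.6/15 ≈ 3.58 hours.
12:00 + 3.58 h ≈ 15:35 → 16:00 to the nearest hour.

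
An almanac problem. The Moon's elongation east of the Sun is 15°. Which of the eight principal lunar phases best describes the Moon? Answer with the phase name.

15° lies in the new moon sector of the 8-phase cycle.

new moon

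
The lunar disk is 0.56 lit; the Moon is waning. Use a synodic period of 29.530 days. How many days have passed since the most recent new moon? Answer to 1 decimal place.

From f = (1 − cos θ)/2: cos θ = 1 − 2×0.56 = -0.120; arccos → 96.9°.
Waning ⇒ past full, so θ = 360° − 96.9° = 263.1°.
Age = 29.530 × 263.1°/360° ≈ 21.58 days.

21.6 days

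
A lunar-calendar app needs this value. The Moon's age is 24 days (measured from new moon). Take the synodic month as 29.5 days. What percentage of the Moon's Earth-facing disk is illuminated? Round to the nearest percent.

31%

Elongation θ = 360° × 24/29.5 ≈ 292.9°.
With cos θ = 0.389, the lit fraction is (1 − 0.389)/2 ≈ 0.306, so 31%.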